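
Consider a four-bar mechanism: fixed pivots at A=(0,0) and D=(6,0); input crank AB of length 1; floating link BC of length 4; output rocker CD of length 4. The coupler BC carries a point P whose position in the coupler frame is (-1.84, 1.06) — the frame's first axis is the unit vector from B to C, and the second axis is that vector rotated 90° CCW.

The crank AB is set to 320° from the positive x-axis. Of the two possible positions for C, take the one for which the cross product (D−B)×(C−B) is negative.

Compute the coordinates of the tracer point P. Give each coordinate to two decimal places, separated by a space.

0.10 1.37

A=(0,0), D=(6.00,0)
B = A + 1.00·(cos320°, sin320°) = (0.7660, -0.6428)
|BD| = 5.2733
circle(B,4.00) ∩ circle(D,4.00): a=2.6366, h=3.0080
  candidates: C₊=(3.0164,2.6642) cross=15.862; C₋=(3.7497,-3.3070) cross=-15.862
  mode - wants cross < 0 → take C=(3.7497,-3.3070) (cross=-15.862)
ex = (C−B)/|BC| = (0.7459,-0.6660); ey = (0.6660,0.7459)
P = B + -1.84·ex + 1.06·ey = (0.0996,1.3734)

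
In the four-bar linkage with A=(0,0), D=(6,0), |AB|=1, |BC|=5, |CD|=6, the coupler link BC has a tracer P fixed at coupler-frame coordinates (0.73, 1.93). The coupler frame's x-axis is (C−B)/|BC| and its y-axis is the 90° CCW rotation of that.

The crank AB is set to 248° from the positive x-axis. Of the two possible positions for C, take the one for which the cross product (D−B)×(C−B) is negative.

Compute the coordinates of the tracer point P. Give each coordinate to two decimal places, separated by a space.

1.61 -0.36

A=(0,0), D=(6.00,0)
B = A + 1.00·(cos248°, sin248°) = (-0.3746, -0.9272)
|BD| = 6.4417
circle(B,5.00) ∩ circle(D,6.00): a=2.3670, h=4.4042
  candidates: C₊=(1.3339,3.7719) cross=28.371; C₋=(2.6017,-4.9448) cross=-28.371
  mode - wants cross < 0 → take C=(2.6017,-4.9448) (cross=-28.371)
ex = (C−B)/|BC| = (0.5953,-0.8035); ey = (0.8035,0.5953)
P = B + 0.73·ex + 1.93·ey = (1.6108,-0.3649)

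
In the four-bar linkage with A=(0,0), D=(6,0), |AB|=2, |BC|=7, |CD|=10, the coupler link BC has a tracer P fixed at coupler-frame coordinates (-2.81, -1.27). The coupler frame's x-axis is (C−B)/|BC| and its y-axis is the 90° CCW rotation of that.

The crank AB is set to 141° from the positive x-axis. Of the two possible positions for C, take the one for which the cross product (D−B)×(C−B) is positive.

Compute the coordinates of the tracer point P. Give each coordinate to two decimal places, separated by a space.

-0.98 -1.77

A=(0,0), D=(6.00,0)
B = A + 2.00·(cos141°, sin141°) = (-1.5543, 1.2586)
|BD| = 7.6584
circle(B,7.00) ∩ circle(D,10.00): a=0.4995, h=6.9822
  candidates: C₊=(0.0860,8.0638) cross=53.472; C₋=(-2.2090,-5.7107) cross=-53.472
  mode + wants cross > 0 → take C=(0.0860,8.0638) (cross=53.472)
ex = (C−B)/|BC| = (0.2343,0.9722); ey = (-0.9722,0.2343)
P = B + -2.81·ex + -1.27·ey = (-0.9781,-1.7707)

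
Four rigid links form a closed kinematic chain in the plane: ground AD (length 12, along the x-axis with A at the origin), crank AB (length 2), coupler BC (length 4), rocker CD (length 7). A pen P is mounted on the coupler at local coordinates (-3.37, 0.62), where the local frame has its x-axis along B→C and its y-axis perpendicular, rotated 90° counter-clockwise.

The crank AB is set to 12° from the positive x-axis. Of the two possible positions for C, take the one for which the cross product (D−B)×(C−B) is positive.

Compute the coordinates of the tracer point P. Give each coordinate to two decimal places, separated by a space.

-1.28 -0.72

A=(0,0), D=(12.00,0)
B = A + 2.00·(cos12°, sin12°) = (1.9563, 0.4158)
|BD| = 10.0523
circle(B,4.00) ∩ circle(D,7.00): a=3.3847, h=2.1316
  candidates: C₊=(5.4263,2.4055) cross=21.427; C₋=(5.2500,-1.8539) cross=-21.427
  mode + wants cross > 0 → take C=(5.4263,2.4055) (cross=21.427)
ex = (C−B)/|BC| = (0.8675,0.4974); ey = (-0.4974,0.8675)
P = B + -3.37·ex + 0.62·ey = (-1.2756,-0.7227)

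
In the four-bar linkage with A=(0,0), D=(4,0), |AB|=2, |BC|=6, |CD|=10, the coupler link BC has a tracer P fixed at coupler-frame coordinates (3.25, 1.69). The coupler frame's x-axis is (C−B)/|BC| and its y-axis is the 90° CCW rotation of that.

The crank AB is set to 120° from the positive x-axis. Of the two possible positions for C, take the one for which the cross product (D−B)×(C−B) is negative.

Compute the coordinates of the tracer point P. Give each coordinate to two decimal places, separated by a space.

-2.62 -1.56

A=(0,0), D=(4.00,0)
B = A + 2.00·(cos120°, sin120°) = (-1.0000, 1.7321)
|BD| = 5.2915
circle(B,6.00) ∩ circle(D,10.00): a=-3.4017, h=4.9425
  candidates: C₊=(-2.5965,7.5158) cross=26.153; C₋=(-5.8321,-1.8247) cross=-26.153
  mode - wants cross < 0 → take C=(-5.8321,-1.8247) (cross=-26.153)
ex = (C−B)/|BC| = (-0.8054,-0.5928); ey = (0.5928,-0.8054)
P = B + 3.25·ex + 1.69·ey = (-2.6156,-1.5556)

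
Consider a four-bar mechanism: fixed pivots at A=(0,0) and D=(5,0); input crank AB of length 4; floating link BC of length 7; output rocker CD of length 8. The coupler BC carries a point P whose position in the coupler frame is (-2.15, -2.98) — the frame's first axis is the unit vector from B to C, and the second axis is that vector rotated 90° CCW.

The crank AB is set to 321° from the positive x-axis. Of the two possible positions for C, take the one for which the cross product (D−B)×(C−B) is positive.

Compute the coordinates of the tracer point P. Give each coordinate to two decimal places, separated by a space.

6.47 -1.03

A=(0,0), D=(5.00,0)
B = A + 4.00·(cos321°, sin321°) = (3.1086, -2.5173)
|BD| = 3.1487
circle(B,7.00) ∩ circle(D,8.00): a=-0.8076, h=6.9533
  candidates: C₊=(-2.9355,1.0139) cross=21.894; C₋=(8.1824,-7.3398) cross=-21.894
  mode + wants cross > 0 → take C=(-2.9355,1.0139) (cross=21.894)
ex = (C−B)/|BC| = (-0.8634,0.5045); ey = (-0.5045,-0.8634)
P = B + -2.15·ex + -2.98·ey = (6.4682,-1.0288)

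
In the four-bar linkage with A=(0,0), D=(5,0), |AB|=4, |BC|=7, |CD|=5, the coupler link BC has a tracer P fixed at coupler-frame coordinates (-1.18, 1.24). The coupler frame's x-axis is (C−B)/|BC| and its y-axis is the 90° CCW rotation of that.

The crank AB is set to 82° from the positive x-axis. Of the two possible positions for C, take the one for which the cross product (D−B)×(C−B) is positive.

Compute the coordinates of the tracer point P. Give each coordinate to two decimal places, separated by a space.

-0.68 5.14

A=(0,0), D=(5.00,0)
B = A + 4.00·(cos82°, sin82°) = (0.5567, 3.9611)
|BD| = 5.9526
circle(B,7.00) ∩ circle(D,5.00): a=4.9922, h=4.9069
  candidates: C₊=(7.5484,4.3018) cross=29.209; C₋=(1.0179,-3.0237) cross=-29.209
  mode + wants cross > 0 → take C=(7.5484,4.3018) (cross=29.209)
ex = (C−B)/|BC| = (0.9988,0.0487); ey = (-0.0487,0.9988)
P = B + -1.18·ex + 1.24·ey = (-0.6823,5.1422)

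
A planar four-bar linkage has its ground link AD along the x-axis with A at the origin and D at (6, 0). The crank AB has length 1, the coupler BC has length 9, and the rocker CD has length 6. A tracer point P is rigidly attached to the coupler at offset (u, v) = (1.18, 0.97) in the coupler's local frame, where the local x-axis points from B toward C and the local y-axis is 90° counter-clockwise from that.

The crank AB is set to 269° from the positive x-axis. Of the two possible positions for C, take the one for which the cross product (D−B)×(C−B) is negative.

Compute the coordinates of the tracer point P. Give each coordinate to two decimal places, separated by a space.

1.50 -0.80

A=(0,0), D=(6.00,0)
B = A + 1.00·(cos269°, sin269°) = (-0.0175, -0.9998)
|BD| = 6.1000
circle(B,9.00) ∩ circle(D,6.00): a=6.7385, h=5.9659
  candidates: C₊=(5.6521,5.9899) cross=36.392; C₋=(7.6078,-5.7806) cross=-36.392
  mode - wants cross < 0 → take C=(7.6078,-5.7806) (cross=-36.392)
ex = (C−B)/|BC| = (0.8473,-0.5312); ey = (0.5312,0.8473)
P = B + 1.18·ex + 0.97·ey = (1.4976,-0.8048)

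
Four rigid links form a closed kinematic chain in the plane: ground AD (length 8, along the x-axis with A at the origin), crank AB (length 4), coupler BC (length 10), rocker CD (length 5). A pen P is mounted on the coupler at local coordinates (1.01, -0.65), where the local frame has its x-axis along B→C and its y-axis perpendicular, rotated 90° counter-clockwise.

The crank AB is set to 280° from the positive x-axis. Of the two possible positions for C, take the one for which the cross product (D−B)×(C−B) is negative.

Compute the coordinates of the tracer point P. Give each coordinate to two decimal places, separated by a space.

A=(0,0), D=(8.00,0)
B = A + 4.00·(cos280°, sin280°) = (0.6946, -3.9392)
|BD| = 8.2998
circle(B,10.00) ∩ circle(D,5.00): a=8.6681, h=4.9864
  candidates: C₊=(5.9575,4.5638) cross=41.386; C₋=(10.6908,-4.2142) cross=-41.386
  mode - wants cross < 0 → take C=(10.6908,-4.2142) (cross=-41.386)
ex = (C−B)/|BC| = (0.9996,-0.0275); ey = (0.0275,0.9996)
P = B + 1.01·ex + -0.65·ey = (1.6863,-4.6168)

1.69 -4.62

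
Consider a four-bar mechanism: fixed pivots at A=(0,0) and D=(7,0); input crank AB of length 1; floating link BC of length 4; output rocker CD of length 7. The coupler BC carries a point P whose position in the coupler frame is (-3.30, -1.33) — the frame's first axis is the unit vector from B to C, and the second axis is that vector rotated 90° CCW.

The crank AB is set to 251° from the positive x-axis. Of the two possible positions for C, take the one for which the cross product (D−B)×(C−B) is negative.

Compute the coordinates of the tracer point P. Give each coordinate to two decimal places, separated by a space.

A=(0,0), D=(7.00,0)
B = A + 1.00·(cos251°, sin251°) = (-0.3256, -0.9455)
|BD| = 7.3863
circle(B,4.00) ∩ circle(D,7.00): a=1.4593, h=3.7243
  candidates: C₊=(0.6450,2.9349) cross=27.509; C₋=(1.5985,-4.4524) cross=-27.509
  mode - wants cross < 0 → take C=(1.5985,-4.4524) (cross=-27.509)
ex = (C−B)/|BC| = (0.4810,-0.8767); ey = (0.8767,0.4810)
P = B + -3.30·ex + -1.33·ey = (-3.0789,1.3079)

-3.08 1.31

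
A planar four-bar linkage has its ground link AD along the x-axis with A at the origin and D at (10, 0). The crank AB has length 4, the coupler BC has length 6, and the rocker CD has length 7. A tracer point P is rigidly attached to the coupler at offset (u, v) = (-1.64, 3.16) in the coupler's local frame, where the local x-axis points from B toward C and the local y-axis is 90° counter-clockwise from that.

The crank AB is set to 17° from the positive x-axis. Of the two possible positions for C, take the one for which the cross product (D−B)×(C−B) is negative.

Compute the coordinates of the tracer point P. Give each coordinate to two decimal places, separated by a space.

6.66 3.33

A=(0,0), D=(10.00,0)
B = A + 4.00·(cos17°, sin17°) = (3.8252, 1.1695)
|BD| = 6.2846
circle(B,6.00) ∩ circle(D,7.00): a=2.1080, h=5.6175
  candidates: C₊=(6.9417,6.2966) cross=35.304; C₋=(4.8510,-4.7422) cross=-35.304
  mode - wants cross < 0 → take C=(4.8510,-4.7422) (cross=-35.304)
ex = (C−B)/|BC| = (0.1710,-0.9853); ey = (0.9853,0.1710)
P = B + -1.64·ex + 3.16·ey = (6.6583,3.3256)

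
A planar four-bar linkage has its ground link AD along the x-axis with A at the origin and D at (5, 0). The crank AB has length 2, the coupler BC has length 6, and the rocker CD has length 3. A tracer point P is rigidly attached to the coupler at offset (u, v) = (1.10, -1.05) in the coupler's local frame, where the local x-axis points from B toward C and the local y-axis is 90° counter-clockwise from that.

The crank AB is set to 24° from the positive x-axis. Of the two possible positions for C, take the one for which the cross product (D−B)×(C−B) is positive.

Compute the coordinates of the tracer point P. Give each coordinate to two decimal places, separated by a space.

A=(0,0), D=(5.00,0)
B = A + 2.00·(cos24°, sin24°) = (1.8271, 0.8135)
|BD| = 3.2755
circle(B,6.00) ∩ circle(D,3.00): a=5.7592, h=1.6826
  candidates: C₊=(7.8238,1.0131) cross=5.511; C₋=(6.9880,-2.2467) cross=-5.511
  mode + wants cross > 0 → take C=(7.8238,1.0131) (cross=5.511)
ex = (C−B)/|BC| = (0.9994,0.0333); ey = (-0.0333,0.9994)
P = B + 1.10·ex + -1.05·ey = (2.9614,-0.1994)

2.96 -0.20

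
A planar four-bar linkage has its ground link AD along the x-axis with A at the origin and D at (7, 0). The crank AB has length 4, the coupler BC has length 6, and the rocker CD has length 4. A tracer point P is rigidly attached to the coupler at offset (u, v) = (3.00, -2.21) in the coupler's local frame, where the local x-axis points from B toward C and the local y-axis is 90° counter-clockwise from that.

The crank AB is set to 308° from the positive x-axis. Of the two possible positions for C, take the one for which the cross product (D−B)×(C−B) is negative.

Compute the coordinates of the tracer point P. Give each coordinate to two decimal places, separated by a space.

5.23 -5.64

A=(0,0), D=(7.00,0)
B = A + 4.00·(cos308°, sin308°) = (2.4626, -3.1520)
|BD| = 5.5248
circle(B,6.00) ∩ circle(D,4.00): a=4.5724, h=3.8850
  candidates: C₊=(4.0014,2.6473) cross=21.464; C₋=(8.4344,-3.7340) cross=-21.464
  mode - wants cross < 0 → take C=(8.4344,-3.7340) (cross=-21.464)
ex = (C−B)/|BC| = (0.9953,-0.0970); ey = (0.0970,0.9953)
P = B + 3.00·ex + -2.21·ey = (5.2342,-5.6426)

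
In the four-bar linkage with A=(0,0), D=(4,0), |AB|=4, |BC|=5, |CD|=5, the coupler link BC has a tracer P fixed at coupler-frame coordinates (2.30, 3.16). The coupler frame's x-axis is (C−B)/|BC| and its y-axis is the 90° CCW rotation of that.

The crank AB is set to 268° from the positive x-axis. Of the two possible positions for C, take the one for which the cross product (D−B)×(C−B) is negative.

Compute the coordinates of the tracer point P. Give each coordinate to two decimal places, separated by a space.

2.71 -1.33

A=(0,0), D=(4.00,0)
B = A + 4.00·(cos268°, sin268°) = (-0.1396, -3.9976)
|BD| = 5.7547
circle(B,5.00) ∩ circle(D,5.00): a=2.8774, h=4.0891
  candidates: C₊=(-0.9103,0.9427) cross=23.532; C₋=(4.7707,-4.9402) cross=-23.532
  mode - wants cross < 0 → take C=(4.7707,-4.9402) (cross=-23.532)
ex = (C−B)/|BC| = (0.9821,-0.1885); ey = (0.1885,0.9821)
P = B + 2.30·ex + 3.16·ey = (2.7149,-1.3279)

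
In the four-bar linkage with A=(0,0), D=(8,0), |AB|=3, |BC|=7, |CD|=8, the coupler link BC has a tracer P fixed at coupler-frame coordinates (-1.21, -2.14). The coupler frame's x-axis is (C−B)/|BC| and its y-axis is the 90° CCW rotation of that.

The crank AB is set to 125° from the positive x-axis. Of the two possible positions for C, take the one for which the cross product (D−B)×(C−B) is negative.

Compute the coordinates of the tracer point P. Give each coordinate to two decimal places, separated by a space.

A=(0,0), D=(8.00,0)
B = A + 3.00·(cos125°, sin125°) = (-1.7207, 2.4575)
|BD| = 10.0265
circle(B,7.00) ∩ circle(D,8.00): a=4.2653, h=5.5505
  candidates: C₊=(3.7748,6.7932) cross=55.652; C₋=(1.0540,-3.9691) cross=-55.652
  mode - wants cross < 0 → take C=(1.0540,-3.9691) (cross=-55.652)
ex = (C−B)/|BC| = (0.3964,-0.9181); ey = (0.9181,0.3964)
P = B + -1.21·ex + -2.14·ey = (-4.1651,2.7200)

-4.17 2.72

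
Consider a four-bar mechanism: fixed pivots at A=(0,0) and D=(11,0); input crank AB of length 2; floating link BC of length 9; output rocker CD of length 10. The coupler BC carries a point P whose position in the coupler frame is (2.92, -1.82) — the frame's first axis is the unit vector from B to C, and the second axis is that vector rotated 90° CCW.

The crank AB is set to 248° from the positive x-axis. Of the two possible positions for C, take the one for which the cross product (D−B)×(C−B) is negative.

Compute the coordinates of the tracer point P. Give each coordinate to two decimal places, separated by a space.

A=(0,0), D=(11.00,0)
B = A + 2.00·(cos248°, sin248°) = (-0.7492, -1.8544)
|BD| = 11.8946
circle(B,9.00) ∩ circle(D,10.00): a=5.1486, h=7.3818
  candidates: C₊=(3.1857,6.2399) cross=87.804; C₋=(5.4873,-8.3433) cross=-87.804
  mode - wants cross < 0 → take C=(5.4873,-8.3433) (cross=-87.804)
ex = (C−B)/|BC| = (0.6929,-0.7210); ey = (0.7210,0.6929)
P = B + 2.92·ex + -1.82·ey = (-0.0380,-5.2208)

-0.04 -5.22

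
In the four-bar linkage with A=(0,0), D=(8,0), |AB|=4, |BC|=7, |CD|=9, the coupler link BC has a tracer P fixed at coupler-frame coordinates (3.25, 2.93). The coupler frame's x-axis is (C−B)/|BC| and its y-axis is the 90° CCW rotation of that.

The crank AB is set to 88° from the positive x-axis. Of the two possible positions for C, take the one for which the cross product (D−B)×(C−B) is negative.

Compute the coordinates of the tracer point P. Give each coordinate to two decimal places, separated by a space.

A=(0,0), D=(8.00,0)
B = A + 4.00·(cos88°, sin88°) = (0.1396, 3.9976)
|BD| = 8.8185
circle(B,7.00) ∩ circle(D,9.00): a=2.5949, h=6.5013
  candidates: C₊=(5.3997,8.6162) cross=57.332; C₋=(-0.4946,-2.9737) cross=-57.332
  mode - wants cross < 0 → take C=(-0.4946,-2.9737) (cross=-57.332)
ex = (C−B)/|BC| = (-0.0906,-0.9959); ey = (0.9959,-0.0906)
P = B + 3.25·ex + 2.93·ey = (2.7631,0.4955)

2.76 0.50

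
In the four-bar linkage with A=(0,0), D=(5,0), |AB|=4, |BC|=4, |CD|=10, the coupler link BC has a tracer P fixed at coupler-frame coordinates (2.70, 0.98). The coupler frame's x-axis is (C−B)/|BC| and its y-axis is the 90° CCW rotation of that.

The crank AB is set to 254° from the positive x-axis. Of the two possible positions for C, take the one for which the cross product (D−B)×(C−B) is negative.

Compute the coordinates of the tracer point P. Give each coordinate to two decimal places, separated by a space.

-0.19 -6.57

A=(0,0), D=(5.00,0)
B = A + 4.00·(cos254°, sin254°) = (-1.1025, -3.8450)
|BD| = 7.2129
circle(B,4.00) ∩ circle(D,10.00): a=-2.2165, h=3.3297
  candidates: C₊=(-4.7529,-2.2094) cross=24.017; C₋=(-1.2028,-7.8438) cross=-24.017
  mode - wants cross < 0 → take C=(-1.2028,-7.8438) (cross=-24.017)
ex = (C−B)/|BC| = (-0.0251,-0.9997); ey = (0.9997,-0.0251)
P = B + 2.70·ex + 0.98·ey = (-0.1905,-6.5688)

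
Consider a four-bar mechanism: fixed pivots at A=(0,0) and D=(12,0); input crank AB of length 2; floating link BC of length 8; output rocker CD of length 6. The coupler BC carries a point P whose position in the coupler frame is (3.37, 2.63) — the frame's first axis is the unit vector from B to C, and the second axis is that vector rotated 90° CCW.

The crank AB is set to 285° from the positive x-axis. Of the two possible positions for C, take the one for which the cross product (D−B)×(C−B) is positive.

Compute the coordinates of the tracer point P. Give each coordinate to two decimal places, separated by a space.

A=(0,0), D=(12.00,0)
B = A + 2.00·(cos285°, sin285°) = (0.5176, -1.9319)
|BD| = 11.6437
circle(B,8.00) ∩ circle(D,6.00): a=7.0242, h=3.8289
  candidates: C₊=(6.8093,3.0094) cross=44.582; C₋=(8.0798,-4.5422) cross=-44.582
  mode + wants cross > 0 → take C=(6.8093,3.0094) (cross=44.582)
ex = (C−B)/|BC| = (0.7865,0.6177); ey = (-0.6177,0.7865)
P = B + 3.37·ex + 2.63·ey = (1.5436,2.2180)

1.54 2.22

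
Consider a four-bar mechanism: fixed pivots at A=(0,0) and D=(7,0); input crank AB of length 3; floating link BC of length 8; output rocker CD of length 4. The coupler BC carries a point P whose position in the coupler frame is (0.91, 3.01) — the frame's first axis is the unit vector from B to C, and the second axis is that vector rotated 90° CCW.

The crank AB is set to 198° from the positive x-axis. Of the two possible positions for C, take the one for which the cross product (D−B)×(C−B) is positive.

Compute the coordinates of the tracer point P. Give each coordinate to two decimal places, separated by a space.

A=(0,0), D=(7.00,0)
B = A + 3.00·(cos198°, sin198°) = (-2.8532, -0.9271)
|BD| = 9.8967
circle(B,8.00) ∩ circle(D,4.00): a=7.3734, h=3.1037
  candidates: C₊=(4.1971,2.8537) cross=30.716; C₋=(4.7785,-3.3264) cross=-30.716
  mode + wants cross > 0 → take C=(4.1971,2.8537) (cross=30.716)
ex = (C−B)/|BC| = (0.8813,0.4726); ey = (-0.4726,0.8813)
P = B + 0.91·ex + 3.01·ey = (-3.4737,2.1557)

-3.47 2.16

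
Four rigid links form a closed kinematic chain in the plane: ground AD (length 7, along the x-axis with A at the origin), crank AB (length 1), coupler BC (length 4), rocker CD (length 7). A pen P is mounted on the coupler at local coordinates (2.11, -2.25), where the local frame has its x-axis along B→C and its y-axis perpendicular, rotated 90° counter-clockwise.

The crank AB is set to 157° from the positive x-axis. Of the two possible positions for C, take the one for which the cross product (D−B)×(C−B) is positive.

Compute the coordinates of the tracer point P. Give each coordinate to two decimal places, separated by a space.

2.09 1.04

A=(0,0), D=(7.00,0)
B = A + 1.00·(cos157°, sin157°) = (-0.9205, 0.3907)
|BD| = 7.9301
circle(B,4.00) ∩ circle(D,7.00): a=1.8844, h=3.5283
  candidates: C₊=(1.1355,3.8219) cross=27.980; C₋=(0.7878,-3.2262) cross=-27.980
  mode + wants cross > 0 → take C=(1.1355,3.8219) (cross=27.980)
ex = (C−B)/|BC| = (0.5140,0.8578); ey = (-0.8578,0.5140)
P = B + 2.11·ex + -2.25·ey = (2.0941,1.0442)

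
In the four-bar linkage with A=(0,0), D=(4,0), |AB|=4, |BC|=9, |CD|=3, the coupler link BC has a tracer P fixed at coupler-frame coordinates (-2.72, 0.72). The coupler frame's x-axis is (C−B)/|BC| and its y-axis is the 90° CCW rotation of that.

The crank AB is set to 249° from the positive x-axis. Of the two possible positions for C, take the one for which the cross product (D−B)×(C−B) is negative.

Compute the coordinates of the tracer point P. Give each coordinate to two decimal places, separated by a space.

-4.23 -4.04

A=(0,0), D=(4.00,0)
B = A + 4.00·(cos249°, sin249°) = (-1.4335, -3.7343)
|BD| = 6.5930
circle(B,9.00) ∩ circle(D,3.00): a=8.7568, h=2.0779
  candidates: C₊=(4.6063,2.9381) cross=13.700; C₋=(6.9602,-0.4869) cross=-13.700
  mode - wants cross < 0 → take C=(6.9602,-0.4869) (cross=-13.700)
ex = (C−B)/|BC| = (0.9326,0.3608); ey = (-0.3608,0.9326)
P = B + -2.72·ex + 0.72·ey = (-4.2300,-4.0443)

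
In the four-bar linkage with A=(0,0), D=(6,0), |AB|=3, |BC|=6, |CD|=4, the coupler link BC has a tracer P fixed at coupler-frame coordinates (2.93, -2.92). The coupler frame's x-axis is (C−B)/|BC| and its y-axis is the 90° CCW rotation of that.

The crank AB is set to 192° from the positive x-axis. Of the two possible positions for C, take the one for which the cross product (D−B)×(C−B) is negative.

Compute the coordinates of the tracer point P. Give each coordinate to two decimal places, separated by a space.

-1.00 -4.28

A=(0,0), D=(6.00,0)
B = A + 3.00·(cos192°, sin192°) = (-2.9344, -0.6237)
|BD| = 8.9562
circle(B,6.00) ∩ circle(D,4.00): a=5.5946, h=2.1679
  candidates: C₊=(2.4956,1.9286) cross=19.417; C₋=(2.7976,-2.3968) cross=-19.417
  mode - wants cross < 0 → take C=(2.7976,-2.3968) (cross=-19.417)
ex = (C−B)/|BC| = (0.9553,-0.2955); ey = (0.2955,0.9553)
P = B + 2.93·ex + -2.92·ey = (-0.9982,-4.2792)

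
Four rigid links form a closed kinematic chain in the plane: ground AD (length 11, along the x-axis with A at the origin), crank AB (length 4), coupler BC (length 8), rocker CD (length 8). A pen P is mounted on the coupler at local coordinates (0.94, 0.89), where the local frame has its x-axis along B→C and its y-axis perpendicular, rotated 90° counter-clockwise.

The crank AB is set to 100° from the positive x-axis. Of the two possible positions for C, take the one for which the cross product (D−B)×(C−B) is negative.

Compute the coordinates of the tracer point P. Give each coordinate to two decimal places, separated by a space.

0.56 3.61

A=(0,0), D=(11.00,0)
B = A + 4.00·(cos100°, sin100°) = (-0.6946, 3.9392)
|BD| = 12.3402
circle(B,8.00) ∩ circle(D,8.00): a=6.1701, h=5.0921
  candidates: C₊=(6.7782,6.7953) cross=62.838; C₋=(3.5272,-2.8561) cross=-62.838
  mode - wants cross < 0 → take C=(3.5272,-2.8561) (cross=-62.838)
ex = (C−B)/|BC| = (0.5277,-0.8494); ey = (0.8494,0.5277)
P = B + 0.94·ex + 0.89·ey = (0.5574,3.6105)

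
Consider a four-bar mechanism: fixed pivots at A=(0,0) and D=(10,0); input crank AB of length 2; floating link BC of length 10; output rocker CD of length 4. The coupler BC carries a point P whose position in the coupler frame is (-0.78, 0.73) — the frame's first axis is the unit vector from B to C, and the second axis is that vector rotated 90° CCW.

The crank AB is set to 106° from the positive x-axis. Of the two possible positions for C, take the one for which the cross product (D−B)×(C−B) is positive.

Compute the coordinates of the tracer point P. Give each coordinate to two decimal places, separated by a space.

-1.46 2.48

A=(0,0), D=(10.00,0)
B = A + 2.00·(cos106°, sin106°) = (-0.5513, 1.9225)
|BD| = 10.7250
circle(B,10.00) ∩ circle(D,4.00): a=9.2786, h=3.7293
  candidates: C₊=(9.2455,3.9282) cross=39.997; C₋=(7.9085,-3.4096) cross=-39.997
  mode + wants cross > 0 → take C=(9.2455,3.9282) (cross=39.997)
ex = (C−B)/|BC| = (0.9797,0.2006); ey = (-0.2006,0.9797)
P = B + -0.78·ex + 0.73·ey = (-1.4618,2.4812)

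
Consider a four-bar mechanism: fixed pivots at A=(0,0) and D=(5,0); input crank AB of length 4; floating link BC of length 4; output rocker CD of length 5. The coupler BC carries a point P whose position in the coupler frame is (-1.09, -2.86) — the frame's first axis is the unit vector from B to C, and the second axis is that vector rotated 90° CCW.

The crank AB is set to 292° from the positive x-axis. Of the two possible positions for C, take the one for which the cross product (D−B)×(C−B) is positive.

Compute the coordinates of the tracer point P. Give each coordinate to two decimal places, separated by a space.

4.56 -3.65

A=(0,0), D=(5.00,0)
B = A + 4.00·(cos292°, sin292°) = (1.4984, -3.7087)
|BD| = 5.1006
circle(B,4.00) ∩ circle(D,5.00): a=1.6680, h=3.6356
  candidates: C₊=(0.0000,-0.0000) cross=18.544; C₋=(5.2871,-4.9918) cross=-18.544
  mode + wants cross > 0 → take C=(0.0000,-0.0000) (cross=18.544)
ex = (C−B)/|BC| = (-0.3746,0.9272); ey = (-0.9272,-0.3746)
P = B + -1.09·ex + -2.86·ey = (4.5585,-3.6480)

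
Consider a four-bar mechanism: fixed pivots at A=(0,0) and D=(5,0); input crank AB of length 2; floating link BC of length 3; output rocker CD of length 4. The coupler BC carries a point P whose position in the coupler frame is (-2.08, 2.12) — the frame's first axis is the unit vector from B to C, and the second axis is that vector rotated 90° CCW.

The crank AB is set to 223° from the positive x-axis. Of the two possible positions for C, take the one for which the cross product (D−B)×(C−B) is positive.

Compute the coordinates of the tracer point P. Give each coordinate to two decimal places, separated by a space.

A=(0,0), D=(5.00,0)
B = A + 2.00·(cos223°, sin223°) = (-1.4627, -1.3640)
|BD| = 6.6051
circle(B,3.00) ∩ circle(D,4.00): a=2.7726, h=1.1456
  candidates: C₊=(1.0136,0.3295) cross=7.567; C₋=(1.4868,-1.9124) cross=-7.567
  mode + wants cross > 0 → take C=(1.0136,0.3295) (cross=7.567)
ex = (C−B)/|BC| = (0.8254,0.5645); ey = (-0.5645,0.8254)
P = B + -2.08·ex + 2.12·ey = (-4.3763,-0.7882)

-4.38 -0.79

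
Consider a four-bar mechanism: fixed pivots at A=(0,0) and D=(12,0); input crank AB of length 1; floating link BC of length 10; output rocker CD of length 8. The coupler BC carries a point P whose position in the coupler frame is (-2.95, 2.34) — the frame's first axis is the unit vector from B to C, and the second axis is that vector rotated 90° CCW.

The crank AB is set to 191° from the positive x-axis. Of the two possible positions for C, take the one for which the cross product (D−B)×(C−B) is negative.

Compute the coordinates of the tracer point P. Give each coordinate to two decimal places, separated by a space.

A=(0,0), D=(12.00,0)
B = A + 1.00·(cos191°, sin191°) = (-0.9816, -0.1908)
|BD| = 12.9830
circle(B,10.00) ∩ circle(D,8.00): a=7.8779, h=6.1594
  candidates: C₊=(6.8049,6.0837) cross=79.968; C₋=(6.9860,-6.2338) cross=-79.968
  mode - wants cross < 0 → take C=(6.9860,-6.2338) (cross=-79.968)
ex = (C−B)/|BC| = (0.7968,-0.6043); ey = (0.6043,0.7968)
P = B + -2.95·ex + 2.34·ey = (-1.9180,3.4563)

-1.92 3.46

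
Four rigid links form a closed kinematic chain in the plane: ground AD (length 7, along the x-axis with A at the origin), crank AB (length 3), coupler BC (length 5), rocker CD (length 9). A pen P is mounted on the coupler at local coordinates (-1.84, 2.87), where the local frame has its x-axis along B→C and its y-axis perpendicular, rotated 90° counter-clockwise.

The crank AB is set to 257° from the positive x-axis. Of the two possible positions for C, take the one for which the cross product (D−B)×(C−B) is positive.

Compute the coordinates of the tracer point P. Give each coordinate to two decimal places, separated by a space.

A=(0,0), D=(7.00,0)
B = A + 3.00·(cos257°, sin257°) = (-0.6749, -2.9231)
|BD| = 8.2127
circle(B,5.00) ∩ circle(D,9.00): a=0.6970, h=4.9512
  candidates: C₊=(-1.7858,1.9519) cross=40.662; C₋=(1.7387,-7.3020) cross=-40.662
  mode + wants cross > 0 → take C=(-1.7858,1.9519) (cross=40.662)
ex = (C−B)/|BC| = (-0.2222,0.9750); ey = (-0.9750,-0.2222)
P = B + -1.84·ex + 2.87·ey = (-3.0643,-5.3548)

-3.06 -5.35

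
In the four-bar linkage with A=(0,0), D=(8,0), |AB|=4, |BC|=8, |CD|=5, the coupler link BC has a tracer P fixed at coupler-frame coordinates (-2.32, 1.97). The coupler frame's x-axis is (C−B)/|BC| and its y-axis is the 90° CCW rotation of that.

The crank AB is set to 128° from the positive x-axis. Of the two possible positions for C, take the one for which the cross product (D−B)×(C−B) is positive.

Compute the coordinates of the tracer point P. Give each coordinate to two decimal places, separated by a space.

A=(0,0), D=(8.00,0)
B = A + 4.00·(cos128°, sin128°) = (-2.4626, 3.1520)
|BD| = 10.9271
circle(B,8.00) ∩ circle(D,5.00): a=7.2481, h=3.3860
  candidates: C₊=(5.4541,4.3033) cross=36.999; C₋=(3.5006,-2.1808) cross=-36.999
  mode + wants cross > 0 → take C=(5.4541,4.3033) (cross=36.999)
ex = (C−B)/|BC| = (0.9896,0.1439); ey = (-0.1439,0.9896)
P = B + -2.32·ex + 1.97·ey = (-5.0420,4.7677)

-5.04 4.77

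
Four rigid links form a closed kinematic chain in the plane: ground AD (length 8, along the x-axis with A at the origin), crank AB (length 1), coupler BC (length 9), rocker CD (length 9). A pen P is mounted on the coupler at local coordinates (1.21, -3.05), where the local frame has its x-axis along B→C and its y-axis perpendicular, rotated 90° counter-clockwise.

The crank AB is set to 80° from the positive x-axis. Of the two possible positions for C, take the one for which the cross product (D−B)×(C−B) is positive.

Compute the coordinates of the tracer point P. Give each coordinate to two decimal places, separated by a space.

A=(0,0), D=(8.00,0)
B = A + 1.00·(cos80°, sin80°) = (0.1736, 0.9848)
|BD| = 7.8881
circle(B,9.00) ∩ circle(D,9.00): a=3.9440, h=8.0898
  candidates: C₊=(5.0968,8.5189) cross=63.813; C₋=(3.0768,-7.5341) cross=-63.813
  mode + wants cross > 0 → take C=(5.0968,8.5189) (cross=63.813)
ex = (C−B)/|BC| = (0.5470,0.8371); ey = (-0.8371,0.5470)
P = B + 1.21·ex + -3.05·ey = (3.3888,0.3293)

3.39 0.33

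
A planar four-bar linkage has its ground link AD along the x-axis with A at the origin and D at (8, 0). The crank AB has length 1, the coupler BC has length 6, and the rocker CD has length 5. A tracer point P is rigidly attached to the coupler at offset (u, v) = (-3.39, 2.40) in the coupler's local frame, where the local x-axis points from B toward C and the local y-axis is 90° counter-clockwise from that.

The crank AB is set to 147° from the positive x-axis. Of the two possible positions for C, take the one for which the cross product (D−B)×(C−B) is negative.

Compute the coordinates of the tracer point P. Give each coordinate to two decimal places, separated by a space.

-2.15 4.48

A=(0,0), D=(8.00,0)
B = A + 1.00·(cos147°, sin147°) = (-0.8387, 0.5446)
|BD| = 8.8554
circle(B,6.00) ∩ circle(D,5.00): a=5.0488, h=3.2418
  candidates: C₊=(4.4000,3.4698) cross=28.708; C₋=(4.0012,-3.0016) cross=-28.708
  mode - wants cross < 0 → take C=(4.0012,-3.0016) (cross=-28.708)
ex = (C−B)/|BC| = (0.8066,-0.5910); ey = (0.5910,0.8066)
P = B + -3.39·ex + 2.40·ey = (-2.1547,4.4842)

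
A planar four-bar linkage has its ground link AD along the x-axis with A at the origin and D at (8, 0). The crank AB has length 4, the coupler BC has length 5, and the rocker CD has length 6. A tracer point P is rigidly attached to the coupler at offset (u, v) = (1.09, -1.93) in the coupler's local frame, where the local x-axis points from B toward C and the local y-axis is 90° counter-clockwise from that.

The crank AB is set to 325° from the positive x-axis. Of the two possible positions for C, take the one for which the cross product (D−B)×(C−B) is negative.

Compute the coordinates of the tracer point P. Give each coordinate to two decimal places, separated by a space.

2.66 -4.42

A=(0,0), D=(8.00,0)
B = A + 4.00·(cos325°, sin325°) = (3.2766, -2.2943)
|BD| = 5.2511
circle(B,5.00) ∩ circle(D,6.00): a=1.5782, h=4.7444
  candidates: C₊=(2.6233,2.6628) cross=24.913; C₋=(6.7691,-5.8724) cross=-24.913
  mode - wants cross < 0 → take C=(6.7691,-5.8724) (cross=-24.913)
ex = (C−B)/|BC| = (0.6985,-0.7156); ey = (0.7156,0.6985)
P = B + 1.09·ex + -1.93·ey = (2.6568,-4.4224)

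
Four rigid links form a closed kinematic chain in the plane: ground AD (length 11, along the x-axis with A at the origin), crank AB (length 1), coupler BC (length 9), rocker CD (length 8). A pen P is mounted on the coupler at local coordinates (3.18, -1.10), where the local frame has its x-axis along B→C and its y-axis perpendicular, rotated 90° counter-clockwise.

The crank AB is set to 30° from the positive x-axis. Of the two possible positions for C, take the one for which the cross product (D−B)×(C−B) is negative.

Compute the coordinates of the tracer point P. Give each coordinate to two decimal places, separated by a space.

A=(0,0), D=(11.00,0)
B = A + 1.00·(cos30°, sin30°) = (0.8660, 0.5000)
|BD| = 10.1463
circle(B,9.00) ∩ circle(D,8.00): a=5.9109, h=6.7868
  candidates: C₊=(7.1042,6.9873) cross=68.861; C₋=(6.4353,-6.5699) cross=-68.861
  mode - wants cross < 0 → take C=(6.4353,-6.5699) (cross=-68.861)
ex = (C−B)/|BC| = (0.6188,-0.7855); ey = (0.7855,0.6188)
P = B + 3.18·ex + -1.10·ey = (1.9697,-2.6787)

1.97 -2.68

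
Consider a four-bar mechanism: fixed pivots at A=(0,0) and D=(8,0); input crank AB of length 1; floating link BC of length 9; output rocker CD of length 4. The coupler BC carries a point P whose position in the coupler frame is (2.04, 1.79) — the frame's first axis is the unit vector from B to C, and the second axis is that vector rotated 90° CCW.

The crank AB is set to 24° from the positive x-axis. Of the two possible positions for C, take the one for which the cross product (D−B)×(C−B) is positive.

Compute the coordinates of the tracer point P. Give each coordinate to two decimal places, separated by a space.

2.13 2.83

A=(0,0), D=(8.00,0)
B = A + 1.00·(cos24°, sin24°) = (0.9135, 0.4067)
|BD| = 7.0981
circle(B,9.00) ∩ circle(D,4.00): a=8.1277, h=3.8652
  candidates: C₊=(9.2494,3.7999) cross=27.436; C₋=(8.8064,-3.9179) cross=-27.436
  mode + wants cross > 0 → take C=(9.2494,3.7999) (cross=27.436)
ex = (C−B)/|BC| = (0.9262,0.3770); ey = (-0.3770,0.9262)
P = B + 2.04·ex + 1.79·ey = (2.1282,2.8338)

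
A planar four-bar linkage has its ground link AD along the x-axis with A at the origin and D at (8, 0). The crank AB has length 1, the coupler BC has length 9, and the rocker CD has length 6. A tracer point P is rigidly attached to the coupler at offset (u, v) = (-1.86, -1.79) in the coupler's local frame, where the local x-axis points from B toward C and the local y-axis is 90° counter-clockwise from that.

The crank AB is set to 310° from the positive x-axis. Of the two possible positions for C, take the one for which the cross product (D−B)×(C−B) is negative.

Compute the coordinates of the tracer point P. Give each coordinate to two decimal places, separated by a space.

A=(0,0), D=(8.00,0)
B = A + 1.00·(cos310°, sin310°) = (0.6428, -0.7660)
|BD| = 7.3970
circle(B,9.00) ∩ circle(D,6.00): a=6.7403, h=5.9640
  candidates: C₊=(6.7292,5.8639) cross=44.115; C₋=(7.9645,-5.9999) cross=-44.115
  mode - wants cross < 0 → take C=(7.9645,-5.9999) (cross=-44.115)
ex = (C−B)/|BC| = (0.8135,-0.5815); ey = (0.5815,0.8135)
P = B + -1.86·ex + -1.79·ey = (-1.9113,-1.1406)

-1.91 -1.14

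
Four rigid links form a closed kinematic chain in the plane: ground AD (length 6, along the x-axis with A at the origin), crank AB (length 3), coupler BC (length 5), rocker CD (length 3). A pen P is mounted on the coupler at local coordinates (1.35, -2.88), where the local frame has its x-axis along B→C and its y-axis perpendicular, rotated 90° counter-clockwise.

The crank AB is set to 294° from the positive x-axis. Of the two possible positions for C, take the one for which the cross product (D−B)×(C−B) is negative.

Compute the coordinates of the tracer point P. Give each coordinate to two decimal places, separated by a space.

2.42 -5.68

A=(0,0), D=(6.00,0)
B = A + 3.00·(cos294°, sin294°) = (1.2202, -2.7406)
|BD| = 5.5098
circle(B,5.00) ∩ circle(D,3.00): a=4.2068, h=2.7023
  candidates: C₊=(3.5255,1.6962) cross=14.889; C₋=(6.2139,-2.9924) cross=-14.889
  mode - wants cross < 0 → take C=(6.2139,-2.9924) (cross=-14.889)
ex = (C−B)/|BC| = (0.9987,-0.0503); ey = (0.0503,0.9987)
P = B + 1.35·ex + -2.88·ey = (2.4235,-5.6850)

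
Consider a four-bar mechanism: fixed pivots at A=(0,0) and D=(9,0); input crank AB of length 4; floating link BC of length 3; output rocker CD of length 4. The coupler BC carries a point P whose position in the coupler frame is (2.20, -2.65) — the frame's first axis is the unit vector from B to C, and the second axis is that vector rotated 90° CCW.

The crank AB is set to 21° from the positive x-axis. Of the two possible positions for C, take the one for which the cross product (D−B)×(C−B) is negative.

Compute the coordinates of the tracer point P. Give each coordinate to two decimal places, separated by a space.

2.48 -1.77

A=(0,0), D=(9.00,0)
B = A + 4.00·(cos21°, sin21°) = (3.7343, 1.4335)
|BD| = 5.4573
circle(B,3.00) ∩ circle(D,4.00): a=2.0873, h=2.1548
  candidates: C₊=(6.3143,2.9643) cross=11.759; C₋=(5.1823,-1.1939) cross=-11.759
  mode - wants cross < 0 → take C=(5.1823,-1.1939) (cross=-11.759)
ex = (C−B)/|BC| = (0.4827,-0.8758); ey = (0.8758,0.4827)
P = B + 2.20·ex + -2.65·ey = (2.4753,-1.7724)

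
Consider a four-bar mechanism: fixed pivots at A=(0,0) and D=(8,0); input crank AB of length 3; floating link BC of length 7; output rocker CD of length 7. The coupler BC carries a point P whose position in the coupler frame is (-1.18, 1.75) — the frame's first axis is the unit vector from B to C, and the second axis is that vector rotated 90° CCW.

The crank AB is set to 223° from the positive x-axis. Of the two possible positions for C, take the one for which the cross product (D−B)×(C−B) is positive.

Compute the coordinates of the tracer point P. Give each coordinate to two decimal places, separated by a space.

A=(0,0), D=(8.00,0)
B = A + 3.00·(cos223°, sin223°) = (-2.1941, -2.0460)
|BD| = 10.3974
circle(B,7.00) ∩ circle(D,7.00): a=5.1987, h=4.6876
  candidates: C₊=(1.9805,3.5730) cross=48.739; C₋=(3.8254,-5.6190) cross=-48.739
  mode + wants cross > 0 → take C=(1.9805,3.5730) (cross=48.739)
ex = (C−B)/|BC| = (0.5964,0.8027); ey = (-0.8027,0.5964)
P = B + -1.18·ex + 1.75·ey = (-4.3025,-1.9495)

-4.30 -1.95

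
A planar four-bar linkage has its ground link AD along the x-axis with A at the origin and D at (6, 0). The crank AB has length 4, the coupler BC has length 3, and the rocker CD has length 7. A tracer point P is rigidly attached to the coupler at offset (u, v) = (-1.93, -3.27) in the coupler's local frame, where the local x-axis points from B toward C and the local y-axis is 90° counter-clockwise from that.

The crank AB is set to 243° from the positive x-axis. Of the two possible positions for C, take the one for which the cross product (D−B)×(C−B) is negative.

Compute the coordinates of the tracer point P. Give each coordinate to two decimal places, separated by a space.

A=(0,0), D=(6.00,0)
B = A + 4.00·(cos243°, sin243°) = (-1.8160, -3.5640)
|BD| = 8.5902
circle(B,3.00) ∩ circle(D,7.00): a=1.9669, h=2.2653
  candidates: C₊=(-0.9662,-0.6869) cross=19.459; C₋=(0.9135,-4.8091) cross=-19.459
  mode - wants cross < 0 → take C=(0.9135,-4.8091) (cross=-19.459)
ex = (C−B)/|BC| = (0.9098,-0.4150); ey = (0.4150,0.9098)
P = B + -1.93·ex + -3.27·ey = (-4.9290,-5.7381)

-4.93 -5.74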